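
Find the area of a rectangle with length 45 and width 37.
Area = length * width
Area = 45 * 37
Area = 1665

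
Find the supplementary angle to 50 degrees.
Supplementary angles sum to 180 degrees.
Other angle = 180 - 50
Other angle = 130 degrees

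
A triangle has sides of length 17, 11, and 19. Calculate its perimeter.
Perimeter = sum of all sides
Perimeter = 17 + 11 + 19
Perimeter = 47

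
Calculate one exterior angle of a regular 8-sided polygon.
Exterior angle of a regular n-gon = 360/n
Exterior angle = 360/8
Exterior angle = 45 degrees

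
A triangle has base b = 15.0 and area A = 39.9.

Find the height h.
A = ½bh  →  h = 2A/b
h = 2·39.9/15.0 = 5.32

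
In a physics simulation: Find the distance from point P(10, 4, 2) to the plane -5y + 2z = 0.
d = |0(10) + (-5)(4) + 2(2) - (0)| / √(0² + (-5)² + 2²) = 16/√29 = 2.971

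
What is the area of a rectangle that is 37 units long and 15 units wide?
Area = length * width
Area = 37 * 15
Area = 555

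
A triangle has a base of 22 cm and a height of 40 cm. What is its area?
Area = (1/2) * base * height
Area = (1/2) * 22 * 40
Area = 440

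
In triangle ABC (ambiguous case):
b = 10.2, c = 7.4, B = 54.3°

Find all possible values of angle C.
sin(C)/c = sin(B)/b  →  sin(C) = c·sin(B)/b = 7.4·sin(54.3°)/10.2 = 0.589159
C₁ = arcsin(0.589159) = 36.1°,  C₂ = 180° - C₁ = 143.9°
Check C₂: A = 180° - 54.3° - 143.9° = -18.2° ≤ 0, rejected
C = 36.1° (one solution)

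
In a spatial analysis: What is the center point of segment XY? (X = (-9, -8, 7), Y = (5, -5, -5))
Midpoint = ((-9+5)/2, (-8-5)/2, (7-5)/2) = (-2, -6.5, 1)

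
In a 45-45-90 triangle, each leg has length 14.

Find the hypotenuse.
Hypotenuse = 14√2 = 19.8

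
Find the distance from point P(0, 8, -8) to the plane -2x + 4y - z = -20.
d = |(-2)(0) + 4(8) + (-1)(-8) - (-20)| / √((-2)² + 4² + (-1)²) = 60/√21 = 13.09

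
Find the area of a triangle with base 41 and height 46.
Area = (1/2) * base * height
Area = (1/2) * 41 * 46
Area = 943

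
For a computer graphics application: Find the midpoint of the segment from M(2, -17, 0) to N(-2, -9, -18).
Midpoint = ((2-2)/2, (-17-9)/2, (0-18)/2) = (0, -13, -9)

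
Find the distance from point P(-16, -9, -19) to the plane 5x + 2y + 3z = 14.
d = |5(-16) + 2(-9) + 3(-19) - (14)| / √(5² + 2² + 3²) = 169/√38 = 27.42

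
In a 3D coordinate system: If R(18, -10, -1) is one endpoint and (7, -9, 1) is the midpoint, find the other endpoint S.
S = (2×7 - 18, 2×(-9) - (-10), 2×1 - (-1)) = (-4, -8, 3)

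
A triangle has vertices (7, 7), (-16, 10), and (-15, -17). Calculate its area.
Using the coordinate formula: Area = (1/2)|x₁(y₂-y₃) + x₂(y₃-y₁) + x₃(y₁-y₂)|
Area = (1/2)|7(10-(-17)) + (-16)((-17)-7) + (-15)(7-10)|
Area = (1/2)|7*27 + (-16)*(-24) + (-15)*(-3)|
Area = (1/2)|189 + 384 + 45|
Area = (1/2)*618 = 309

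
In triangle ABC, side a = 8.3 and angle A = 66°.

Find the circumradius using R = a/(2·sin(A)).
R = a/(2·sin(A)) = 8.3/(2·sin(66°))
R = 8.3/(2·0.913545) = 8.3/1.827091 = 4.543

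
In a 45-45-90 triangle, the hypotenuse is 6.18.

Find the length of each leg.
In a 45-45-90 triangle, hypotenuse = leg·√2  →  leg = hypotenuse/√2
leg = 6.18/√2 = 4.37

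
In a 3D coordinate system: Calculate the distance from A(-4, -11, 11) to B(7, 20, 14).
d = √[(11)² + (31)² + (3)²] = √1091 = 33.03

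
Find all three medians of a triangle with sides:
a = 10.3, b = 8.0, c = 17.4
Using m_x = ½√(2y² + 2z² - x²):
m_a = ½√(2·8.0² + 2·17.4² - 10.3²) = ½√627.43 = 12.52
m_b = ½√(2·10.3² + 2·17.4² - 8.0²) = ½√753.7 = 13.73
m_c = ½√(2·10.3² + 2·8.0² - 17.4²) = ½√37.42 = 3.059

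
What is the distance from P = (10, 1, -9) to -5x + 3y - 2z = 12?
d = |(-5)(10) + 3(1) + (-2)(-9) - (12)| / √((-5)² + 3² + (-2)²) = 41/√38 = 6.651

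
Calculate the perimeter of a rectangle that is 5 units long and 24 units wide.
Perimeter = 2 * (length + width)
Perimeter = 2 * (5 + 24)
Perimeter = 2 * 29
Perimeter = 58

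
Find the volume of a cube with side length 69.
Volume = s³
Volume = 69³
Volume = 328509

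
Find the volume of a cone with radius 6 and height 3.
Volume = (1/3) * pi * r² * h
Volume = (1/3) * pi * 6² * 3
Volume = (1/3) * pi * 36 * 3
Volume = (1/3) * pi * 108
Volume = 113.10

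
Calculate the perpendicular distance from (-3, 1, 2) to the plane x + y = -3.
d = |1(-3) + 1(1) + 0(2) - (-3)| / √(1² + 1² + 0²) = 1/√2 = 0.7071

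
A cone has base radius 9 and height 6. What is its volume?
Volume = (1/3) * pi * r² * h
Volume = (1/3) * pi * 9² * 6
Volume = (1/3) * pi * 81 * 6
Volume = (1/3) * pi * 486
Volume = 508.94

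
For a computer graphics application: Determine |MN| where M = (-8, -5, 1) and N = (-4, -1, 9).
d = √[(4)² + (4)² + (8)²] = √96 = 9.798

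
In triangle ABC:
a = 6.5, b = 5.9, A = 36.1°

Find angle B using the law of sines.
sin(B)/b = sin(A)/a
sin(B) = b·sin(A)/a = 5.9·sin(36.1°)/6.5 = 0.534809
B = arcsin(0.534809) = 32.33°  (b ≤ a, so B ≤ A and the acute solution is unique)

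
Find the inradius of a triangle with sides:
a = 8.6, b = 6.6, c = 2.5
s = (a+b+c)/2 = (8.6+6.6+2.5)/2 = 8.85
Area = √(s(s-a)(s-b)(s-c)) = √(8.85·0.25·2.25·6.35) = 5.62237
r = Area/s = 5.62237/8.85 = 0.6353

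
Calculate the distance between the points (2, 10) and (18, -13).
Using the distance formula: d = sqrt((x₂-x₁)² + (y₂-y₁)²)
dx = 18 - 2 = 16
dy = (-13) - 10 = -23
d = sqrt(16² + (-23)²) = sqrt(256 + 529) = sqrt(785) = 28.02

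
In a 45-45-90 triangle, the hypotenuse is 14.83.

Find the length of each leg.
In a 45-45-90 triangle, hypotenuse = leg·√2  →  leg = hypotenuse/√2
leg = 14.83/√2 = 10.49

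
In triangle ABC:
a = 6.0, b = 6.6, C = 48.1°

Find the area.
Using A = ½ab·sin(C):
A = ½·6.0·6.6·sin(48.1°) = ½·39.6·0.744312 = 14.74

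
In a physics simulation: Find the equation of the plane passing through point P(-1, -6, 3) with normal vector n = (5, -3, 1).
d = n·P = (5)(-1) + (-3)(-6) + (1)(3) = 16
Plane: 5x - 3y + z = 16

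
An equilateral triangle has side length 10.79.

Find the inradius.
For an equilateral triangle, r = s/(2√3) where s is the side.
r = 10.79/(2√3) = 10.79/3.464102 = 3.115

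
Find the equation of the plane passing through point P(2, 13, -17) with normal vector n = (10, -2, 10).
d = n·P = (10)(2) + (-2)(13) + (10)(-17) = -176
Plane: 10x - 2y + 10z = -176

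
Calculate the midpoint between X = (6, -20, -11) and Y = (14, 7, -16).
Midpoint = ((6+14)/2, (-20+7)/2, (-11-16)/2) = (10, -6.5, -13.5)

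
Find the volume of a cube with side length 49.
Volume = s³
Volume = 49³
Volume = 117649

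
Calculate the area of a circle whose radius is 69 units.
Area = pi * r²
Area = pi * 69²
Area = pi * 4761
Area = 14957.12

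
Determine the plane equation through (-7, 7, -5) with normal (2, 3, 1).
d = n·P = (2)(-7) + (3)(7) + (1)(-5) = 2
Plane: 2x + 3y + z = 2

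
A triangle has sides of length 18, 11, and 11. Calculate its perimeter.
Perimeter = sum of all sides
Perimeter = 18 + 11 + 11
Perimeter = 40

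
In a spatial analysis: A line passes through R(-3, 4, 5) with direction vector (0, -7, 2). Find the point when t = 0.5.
P(0.5) = (-3 + 0(0.5), 4 + (-7)(0.5), 5 + 2(0.5)) = (-3, 0.5, 6)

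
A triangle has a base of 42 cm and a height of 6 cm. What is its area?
Area = (1/2) * base * height
Area = (1/2) * 42 * 6
Area = 126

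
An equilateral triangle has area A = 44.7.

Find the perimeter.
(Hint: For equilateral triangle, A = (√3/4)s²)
A = (√3/4)s²  →  s² = 4A/√3 = 4·44.7/√3 = 103.23
s = 10.1602
Perimeter = 3s = 30.48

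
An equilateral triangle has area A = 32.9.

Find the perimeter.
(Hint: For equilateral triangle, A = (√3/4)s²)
A = (√3/4)s²  →  s² = 4A/√3 = 4·32.9/√3 = 75.9793
s = 8.71661
Perimeter = 3s = 26.15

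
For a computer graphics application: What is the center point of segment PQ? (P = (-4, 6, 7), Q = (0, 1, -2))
Midpoint = ((-4+0)/2, (6+1)/2, (7-2)/2) = (-2, 3.5, 2.5)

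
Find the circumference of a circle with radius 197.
Circumference = 2 * pi * r
Circumference = 2 * pi * 197
Circumference = 1237.79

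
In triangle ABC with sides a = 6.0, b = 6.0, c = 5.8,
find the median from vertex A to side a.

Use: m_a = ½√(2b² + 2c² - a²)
m_a = ½√(2·6.0² + 2·5.8² - 6.0²)
m_a = ½√(72 + 67.28 - 36) = ½√103.28 = 5.081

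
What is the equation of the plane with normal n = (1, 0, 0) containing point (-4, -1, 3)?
d = n·P = (1)(-4) + (0)(-1) + (0)(3) = -4
Plane: x = -4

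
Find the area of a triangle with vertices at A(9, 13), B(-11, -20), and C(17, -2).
Using the coordinate formula: Area = (1/2)|x₁(y₂-y₃) + x₂(y₃-y₁) + x₃(y₁-y₂)|
Area = (1/2)|9((-20)-(-2)) + (-11)((-2)-13) + 17(13-(-20))|
Area = (1/2)|9*(-18) + (-11)*(-15) + 17*33|
Area = (1/2)|(-162) + 165 + 561|
Area = (1/2)*564 = 282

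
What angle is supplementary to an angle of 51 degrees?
Supplementary angles sum to 180 degrees.
Other angle = 180 - 51
Other angle = 129 degrees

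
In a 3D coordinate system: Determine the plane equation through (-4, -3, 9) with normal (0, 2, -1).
d = n·P = (0)(-4) + (2)(-3) + (-1)(9) = -15
Plane: 2y - z = -15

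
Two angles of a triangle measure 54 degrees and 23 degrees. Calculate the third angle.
Sum of angles in a triangle = 180 degrees
Third angle = 180 - 54 - 23
Third angle = 103 degrees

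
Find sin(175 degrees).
sin(175 degrees) = 0.0872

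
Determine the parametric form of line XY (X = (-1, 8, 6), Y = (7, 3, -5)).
Direction vector d = Y - X = (8, -5, -11)
x = -1 + 8t, y = 8 - 5t, z = 6 - 11t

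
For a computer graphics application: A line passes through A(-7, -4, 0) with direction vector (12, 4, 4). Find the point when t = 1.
P(1) = (-7 + 12(1), -4 + 4(1), 0 + 4(1)) = (5, 0, 4)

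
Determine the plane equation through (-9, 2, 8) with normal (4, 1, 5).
d = n·P = (4)(-9) + (1)(2) + (5)(8) = 6
Plane: 4x + y + 5z = 6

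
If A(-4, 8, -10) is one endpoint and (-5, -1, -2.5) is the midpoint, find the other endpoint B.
B = (2×(-5) - (-4), 2×(-1) - 8, 2×(-2.5) - (-10)) = (-6, -10, 5)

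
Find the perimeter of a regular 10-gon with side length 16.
Perimeter = number of sides * side length
Perimeter = 10 * 16
Perimeter = 160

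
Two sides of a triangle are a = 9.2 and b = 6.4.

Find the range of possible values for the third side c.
By the triangle inequality: |a - b| < c < a + b
|9.2 - 6.4| < c < 9.2 + 6.4
2.8 < c < 15.6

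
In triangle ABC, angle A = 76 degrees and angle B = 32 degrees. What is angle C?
Sum of angles in a triangle = 180 degrees
Third angle = 180 - 76 - 32
Third angle = 72 degrees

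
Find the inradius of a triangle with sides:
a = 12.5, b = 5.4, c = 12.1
s = (a+b+c)/2 = (12.5+5.4+12.1)/2 = 15
Area = √(s(s-a)(s-b)(s-c)) = √(15·2.5·9.6·2.9) = 32.311
r = Area/s = 32.311/15 = 2.154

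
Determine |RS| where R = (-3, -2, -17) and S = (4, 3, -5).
d = √[(7)² + (5)² + (12)²] = √218 = 14.76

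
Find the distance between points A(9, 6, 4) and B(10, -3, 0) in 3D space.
d = √[(1)² + (-9)² + (-4)²] = √98 = 9.899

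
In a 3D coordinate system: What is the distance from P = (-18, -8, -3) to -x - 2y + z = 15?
d = |(-1)(-18) + (-2)(-8) + 1(-3) - (15)| / √((-1)² + (-2)² + 1²) = 16/√6 = 6.532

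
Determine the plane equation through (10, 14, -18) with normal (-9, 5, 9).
d = n·P = (-9)(10) + (5)(14) + (9)(-18) = -182
Plane: -9x + 5y + 9z = -182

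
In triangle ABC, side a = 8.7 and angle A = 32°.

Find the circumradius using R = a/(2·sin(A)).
R = a/(2·sin(A)) = 8.7/(2·sin(32°))
R = 8.7/(2·0.529919) = 8.7/1.059839 = 8.209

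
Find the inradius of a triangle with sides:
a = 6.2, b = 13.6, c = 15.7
s = (a+b+c)/2 = (6.2+13.6+15.7)/2 = 17.75
Area = √(s(s-a)(s-b)(s-c)) = √(17.75·11.55·4.15·2.05) = 41.7629
r = Area/s = 41.7629/17.75 = 2.353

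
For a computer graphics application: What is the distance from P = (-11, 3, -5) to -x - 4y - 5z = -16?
d = |(-1)(-11) + (-4)(3) + (-5)(-5) - (-16)| / √((-1)² + (-4)² + (-5)²) = 40/√42 = 6.172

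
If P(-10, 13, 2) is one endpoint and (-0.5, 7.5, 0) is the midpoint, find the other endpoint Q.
Q = (2×(-0.5) - (-10), 2×7.5 - 13, 2×0 - 2) = (9, 2, -2)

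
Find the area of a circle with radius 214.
Area = pi * r²
Area = pi * 214²
Area = pi * 45796
Area = 143872.38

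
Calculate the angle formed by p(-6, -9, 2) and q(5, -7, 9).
p·q = 51, |p|² = 121, |q|² = 155
cos θ = 51/√18755 ≈ 0.3724
θ ≈ 68.14°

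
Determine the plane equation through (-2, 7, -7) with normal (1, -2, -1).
d = n·P = (1)(-2) + (-2)(7) + (-1)(-7) = -9
Plane: x - 2y - z = -9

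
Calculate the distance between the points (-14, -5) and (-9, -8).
Using the distance formula: d = sqrt((x₂-x₁)² + (y₂-y₁)²)
dx = (-9) - (-14) = 5
dy = (-8) - (-5) = -3
d = sqrt(5² + (-3)²) = sqrt(25 + 9) = sqrt(34) = 5.83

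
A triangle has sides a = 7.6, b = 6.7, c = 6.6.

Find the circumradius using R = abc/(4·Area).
s = (a+b+c)/2 = 10.45
Area = √(s(s-a)(s-b)(s-c)) = √(10.45·2.85·3.75·3.85) = 20.7361
R = abc/(4·Area) = (7.6·6.7·6.6)/(4·20.7361) = 336.072/82.9444 = 4.052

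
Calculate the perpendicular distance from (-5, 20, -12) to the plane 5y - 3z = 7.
d = |0(-5) + 5(20) + (-3)(-12) - (7)| / √(0² + 5² + (-3)²) = 129/√34 = 22.12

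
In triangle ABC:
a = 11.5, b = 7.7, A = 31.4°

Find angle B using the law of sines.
sin(B)/b = sin(A)/a
sin(B) = b·sin(A)/a = 7.7·sin(31.4°)/11.5 = 0.348850
B = arcsin(0.348850) = 20.42°  (b ≤ a, so B ≤ A and the acute solution is unique)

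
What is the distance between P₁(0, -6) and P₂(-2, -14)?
Using the distance formula: d = sqrt((x₂-x₁)² + (y₂-y₁)²)
dx = (-2) - 0 = -2
dy = (-14) - (-6) = -8
d = sqrt((-2)² + (-8)²) = sqrt(4 + 64) = sqrt(68) = 8.25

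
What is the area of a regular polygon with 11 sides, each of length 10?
For a regular 11-gon with side length s = 10:
Apothem a = s / (2*tan(pi/11)) = 10 / (2*tan(pi/11)) ≈ 17.0284
Perimeter P = 11 * 10 = 110
Area = (1/2) * P * a = (1/2) * 110 * 17.0284 = 936.56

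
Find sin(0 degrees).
sin(0 degrees) = 0
Decimal approximation: 0.0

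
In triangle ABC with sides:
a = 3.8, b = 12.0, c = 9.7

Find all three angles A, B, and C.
By the law of cosines:
cos(A) = (b² + c² - a²)/(2bc) = 0.960696  →  A = 16.12°
cos(B) = (a² + c² - b²)/(2ac) = -0.481145  →  B = 118.8°
cos(C) = (a² + b² - c²)/(2ab) = 0.705592  →  C = 45.12°
Check: A + B + C = 180.0° ✓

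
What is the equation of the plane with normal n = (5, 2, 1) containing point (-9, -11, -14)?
d = n·P = (5)(-9) + (2)(-11) + (1)(-14) = -81
Plane: 5x + 2y + z = -81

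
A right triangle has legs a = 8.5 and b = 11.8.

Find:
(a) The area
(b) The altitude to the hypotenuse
(a) Area = ½ab = ½·8.5·11.8 = 50.15
(b) Hypotenuse c = √(8.5² + 11.8²) = √211.49 = 14.5427
    Area = ½·c·h_c  →  h_c = 2·Area/c = 2·50.15/14.5427 = 6.897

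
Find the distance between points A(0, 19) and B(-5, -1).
Using the distance formula: d = sqrt((x₂-x₁)² + (y₂-y₁)²)
dx = (-5) - 0 = -5
dy = (-1) - 19 = -20
d = sqrt((-5)² + (-20)²) = sqrt(25 + 400) = sqrt(425) = 20.62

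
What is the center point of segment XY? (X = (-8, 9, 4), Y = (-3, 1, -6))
Midpoint = ((-8-3)/2, (9+1)/2, (4-6)/2) = (-5.5, 5, -1)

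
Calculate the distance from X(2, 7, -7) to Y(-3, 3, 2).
d = √[(-5)² + (-4)² + (9)²] = √122 = 11.05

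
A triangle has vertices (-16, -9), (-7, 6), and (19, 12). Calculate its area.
Using the coordinate formula: Area = (1/2)|x₁(y₂-y₃) + x₂(y₃-y₁) + x₃(y₁-y₂)|
Area = (1/2)|(-16)(6-12) + (-7)(12-(-9)) + 19((-9)-6)|
Area = (1/2)|(-16)*(-6) + (-7)*21 + 19*(-15)|
Area = (1/2)|96 + (-147) + (-285)|
Area = (1/2)*336 = 168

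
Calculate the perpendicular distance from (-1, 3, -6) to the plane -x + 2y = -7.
d = |(-1)(-1) + 2(3) + 0(-6) - (-7)| / √((-1)² + 2² + 0²) = 14/√5 = 6.261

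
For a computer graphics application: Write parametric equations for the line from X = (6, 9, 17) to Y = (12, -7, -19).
Direction vector d = Y - X = (6, -16, -36)
x = 6 + 6t, y = 9 - 16t, z = 17 - 36t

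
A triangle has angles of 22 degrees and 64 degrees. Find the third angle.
Sum of angles in a triangle = 180 degrees
Third angle = 180 - 22 - 64
Third angle = 94 degrees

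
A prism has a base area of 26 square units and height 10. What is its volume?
Volume = base area * height
Volume = 26 * 10
Volume = 260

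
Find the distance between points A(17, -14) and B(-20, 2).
Using the distance formula: d = sqrt((x₂-x₁)² + (y₂-y₁)²)
dx = (-20) - 17 = -37
dy = 2 - (-14) = 16
d = sqrt((-37)² + 16²) = sqrt(1369 + 256) = sqrt(1625) = 40.31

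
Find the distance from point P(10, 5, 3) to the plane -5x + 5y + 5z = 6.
d = |(-5)(10) + 5(5) + 5(3) - (6)| / √((-5)² + 5² + 5²) = 16/√75 = 1.848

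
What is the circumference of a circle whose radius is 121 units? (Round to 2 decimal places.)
Circumference = 2 * pi * r
Circumference = 2 * pi * 121
Circumference = 760.27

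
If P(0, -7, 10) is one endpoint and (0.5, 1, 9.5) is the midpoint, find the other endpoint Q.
Q = (2×0.5 - 0, 2×1 - (-7), 2×9.5 - 10) = (1, 9, 9)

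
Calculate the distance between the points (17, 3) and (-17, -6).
Using the distance formula: d = sqrt((x₂-x₁)² + (y₂-y₁)²)
dx = (-17) - 17 = -34
dy = (-6) - 3 = -9
d = sqrt((-34)² + (-9)²) = sqrt(1156 + 81) = sqrt(1237) = 35.17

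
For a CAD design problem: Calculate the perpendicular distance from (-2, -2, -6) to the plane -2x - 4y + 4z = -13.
d = |(-2)(-2) + (-4)(-2) + 4(-6) - (-13)| / √((-2)² + (-4)² + 4²) = 1/√36 = 0.1667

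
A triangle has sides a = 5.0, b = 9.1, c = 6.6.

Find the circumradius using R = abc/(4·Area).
s = (a+b+c)/2 = 10.35
Area = √(s(s-a)(s-b)(s-c)) = √(10.35·5.35·1.25·3.75) = 16.1108
R = abc/(4·Area) = (5.0·9.1·6.6)/(4·16.1108) = 300.3/64.4432 = 4.66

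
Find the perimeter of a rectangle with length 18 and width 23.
Perimeter = 2 * (length + width)
Perimeter = 2 * (18 + 23)
Perimeter = 2 * 41
Perimeter = 82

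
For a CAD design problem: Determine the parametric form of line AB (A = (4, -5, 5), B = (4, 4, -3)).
Direction vector d = B - A = (0, 9, -8)
x = 4, y = -5 + 9t, z = 5 - 8t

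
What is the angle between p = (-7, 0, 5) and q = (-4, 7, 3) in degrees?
p·q = 43, |p|² = 74, |q|² = 74
cos θ = 43/√5476 ≈ 0.5811
θ ≈ 54.47°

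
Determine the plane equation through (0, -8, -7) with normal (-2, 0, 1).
d = n·P = (-2)(0) + (0)(-8) + (1)(-7) = -7
Plane: -2x + z = -7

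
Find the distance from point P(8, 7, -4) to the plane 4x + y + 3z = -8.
d = |4(8) + 1(7) + 3(-4) - (-8)| / √(4² + 1² + 3²) = 35/√26 = 6.864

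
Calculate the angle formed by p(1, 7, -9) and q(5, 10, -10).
p·q = 165, |p|² = 131, |q|² = 225
cos θ = 165/√29475 ≈ 0.9611
θ ≈ 16.04°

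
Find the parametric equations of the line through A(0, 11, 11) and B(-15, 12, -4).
Direction vector d = B - A = (-15, 1, -15)
x = 0 - 15t, y = 11 + t, z = 11 - 15t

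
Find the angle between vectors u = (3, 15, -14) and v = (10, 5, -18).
u·v = 357, |u|² = 430, |v|² = 449
cos θ = 357/√193070 ≈ 0.8125
θ ≈ 35.66°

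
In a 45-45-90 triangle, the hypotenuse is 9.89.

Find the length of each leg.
In a 45-45-90 triangle, hypotenuse = leg·√2  →  leg = hypotenuse/√2
leg = 9.89/√2 = 6.993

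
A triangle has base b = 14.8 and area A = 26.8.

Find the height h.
A = ½bh  →  h = 2A/b
h = 2·26.8/14.8 = 3.622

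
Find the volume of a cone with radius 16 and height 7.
Volume = (1/3) * pi * r² * h
Volume = (1/3) * pi * 16² * 7
Volume = (1/3) * pi * 256 * 7
Volume = (1/3) * pi * 1792
Volume = 1876.58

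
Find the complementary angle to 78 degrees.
Complementary angles sum to 90 degrees.
Other angle = 90 - 78
Other angle = 12 degrees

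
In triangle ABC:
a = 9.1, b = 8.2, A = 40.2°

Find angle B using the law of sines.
sin(B)/b = sin(A)/a
sin(B) = b·sin(A)/a = 8.2·sin(40.2°)/9.1 = 0.581621
B = arcsin(0.581621) = 35.56°  (b ≤ a, so B ≤ A and the acute solution is unique)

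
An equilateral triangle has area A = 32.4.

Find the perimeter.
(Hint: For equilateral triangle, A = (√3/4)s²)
A = (√3/4)s²  →  s² = 4A/√3 = 4·32.4/√3 = 74.8246
s = 8.65012
Perimeter = 3s = 25.95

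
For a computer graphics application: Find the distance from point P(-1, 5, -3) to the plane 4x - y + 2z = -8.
d = |4(-1) + (-1)(5) + 2(-3) - (-8)| / √(4² + (-1)² + 2²) = 7/√21 = 1.528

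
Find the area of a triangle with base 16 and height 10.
Area = (1/2) * base * height
Area = (1/2) * 16 * 10
Area = 80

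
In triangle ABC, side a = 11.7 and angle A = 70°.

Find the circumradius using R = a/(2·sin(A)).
R = a/(2·sin(A)) = 11.7/(2·sin(70°))
R = 11.7/(2·0.939693) = 11.7/1.879385 = 6.225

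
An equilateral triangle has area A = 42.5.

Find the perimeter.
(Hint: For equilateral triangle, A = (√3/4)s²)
A = (√3/4)s²  →  s² = 4A/√3 = 4·42.5/√3 = 98.1495
s = 9.90705
Perimeter = 3s = 29.72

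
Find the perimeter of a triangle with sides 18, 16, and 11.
Perimeter = sum of all sides
Perimeter = 18 + 16 + 11
Perimeter = 45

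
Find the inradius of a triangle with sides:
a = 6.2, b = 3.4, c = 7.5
s = (a+b+c)/2 = (6.2+3.4+7.5)/2 = 8.55
Area = √(s(s-a)(s-b)(s-c)) = √(8.55·2.35·5.15·1.05) = 10.4235
r = Area/s = 10.4235/8.55 = 1.219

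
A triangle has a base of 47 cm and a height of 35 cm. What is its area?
Area = (1/2) * base * height
Area = (1/2) * 47 * 35
Area = 822.50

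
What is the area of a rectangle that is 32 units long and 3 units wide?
Area = length * width
Area = 32 * 3
Area = 96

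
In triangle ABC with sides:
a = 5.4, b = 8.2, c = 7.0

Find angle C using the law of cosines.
cos(C) = (a² + b² - c²)/(2ab)
cos(C) = (5.4² + 8.2² - 7.0²)/(2·5.4·8.2) = 47.4/88.56 = 0.535230
C = arccos(0.535230) = 57.64°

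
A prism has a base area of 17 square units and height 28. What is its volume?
Volume = base area * height
Volume = 17 * 28
Volume = 476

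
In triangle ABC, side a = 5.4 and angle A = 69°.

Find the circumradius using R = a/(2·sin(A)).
R = a/(2·sin(A)) = 5.4/(2·sin(69°))
R = 5.4/(2·0.933580) = 5.4/1.867161 = 2.892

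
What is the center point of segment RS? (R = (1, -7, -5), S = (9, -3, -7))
Midpoint = ((1+9)/2, (-7-3)/2, (-5-7)/2) = (5, -5, -6)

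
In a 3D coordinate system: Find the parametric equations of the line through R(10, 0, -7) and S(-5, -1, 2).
Direction vector d = S - R = (-15, -1, 9)
x = 10 - 15t, y = 0 - t, z = -7 + 9t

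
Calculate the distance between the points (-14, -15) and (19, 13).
Using the distance formula: d = sqrt((x₂-x₁)² + (y₂-y₁)²)
dx = 19 - (-14) = 33
dy = 13 - (-15) = 28
d = sqrt(33² + 28²) = sqrt(1089 + 784) = sqrt(1873) = 43.28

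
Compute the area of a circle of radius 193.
Area = pi * r²
Area = pi * 193²
Area = pi * 37249
Area = 117021.18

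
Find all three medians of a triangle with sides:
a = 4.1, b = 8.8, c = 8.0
Using m_x = ½√(2y² + 2z² - x²):
m_a = ½√(2·8.8² + 2·8.0² - 4.1²) = ½√266.07 = 8.156
m_b = ½√(2·4.1² + 2·8.0² - 8.8²) = ½√84.18 = 4.587
m_c = ½√(2·4.1² + 2·8.8² - 8.0²) = ½√124.5 = 5.579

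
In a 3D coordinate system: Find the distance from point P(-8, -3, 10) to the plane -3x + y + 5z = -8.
d = |(-3)(-8) + 1(-3) + 5(10) - (-8)| / √((-3)² + 1² + 5²) = 79/√35 = 13.35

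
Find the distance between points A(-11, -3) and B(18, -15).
Using the distance formula: d = sqrt((x₂-x₁)² + (y₂-y₁)²)
dx = 18 - (-11) = 29
dy = (-15) - (-3) = -12
d = sqrt(29² + (-12)²) = sqrt(841 + 144) = sqrt(985) = 31.38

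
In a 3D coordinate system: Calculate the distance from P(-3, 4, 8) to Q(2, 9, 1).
d = √[(5)² + (5)² + (-7)²] = √99 = 9.95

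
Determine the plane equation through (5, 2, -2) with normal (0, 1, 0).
d = n·P = (0)(5) + (1)(2) + (0)(-2) = 2
Plane: y = 2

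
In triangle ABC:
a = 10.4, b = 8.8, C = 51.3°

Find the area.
Using A = ½ab·sin(C):
A = ½·10.4·8.8·sin(51.3°) = ½·91.52·0.780430 = 35.71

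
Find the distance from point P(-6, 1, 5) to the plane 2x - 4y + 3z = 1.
d = |2(-6) + (-4)(1) + 3(5) - (1)| / √(2² + (-4)² + 3²) = 2/√29 = 0.3714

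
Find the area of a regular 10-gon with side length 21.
For a regular 10-gon with side length s = 21:
Apothem a = s / (2*tan(pi/10)) = 21 / (2*tan(pi/10)) ≈ 32.3157
Perimeter P = 10 * 21 = 210
Area = (1/2) * P * a = (1/2) * 210 * 32.3157 = 3393.15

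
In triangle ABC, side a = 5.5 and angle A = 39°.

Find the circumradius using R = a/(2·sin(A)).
R = a/(2·sin(A)) = 5.5/(2·sin(39°))
R = 5.5/(2·0.629320) = 5.5/1.258641 = 4.37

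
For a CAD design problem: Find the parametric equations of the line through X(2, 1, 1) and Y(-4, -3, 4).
Direction vector d = Y - X = (-6, -4, 3)
x = 2 - 6t, y = 1 - 4t, z = 1 + 3t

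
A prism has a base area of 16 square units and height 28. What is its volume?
Volume = base area * height
Volume = 16 * 28
Volume = 448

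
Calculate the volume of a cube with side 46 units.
Volume = s³
Volume = 46³
Volume = 97336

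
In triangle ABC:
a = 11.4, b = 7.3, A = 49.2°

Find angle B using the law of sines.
sin(B)/b = sin(A)/a
sin(B) = b·sin(A)/a = 7.3·sin(49.2°)/11.4 = 0.484742
B = arcsin(0.484742) = 29°  (b ≤ a, so B ≤ A and the acute solution is unique)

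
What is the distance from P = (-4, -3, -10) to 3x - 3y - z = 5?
d = |3(-4) + (-3)(-3) + (-1)(-10) - (5)| / √(3² + (-3)² + (-1)²) = 2/√19 = 0.4588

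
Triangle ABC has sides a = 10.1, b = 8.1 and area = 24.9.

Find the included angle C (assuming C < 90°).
Area = ½ab·sin(C)  →  sin(C) = 2·Area/(ab)
sin(C) = 2·24.9/(10.1·8.1) = 0.608728
C = arcsin(0.608728) = 37.5°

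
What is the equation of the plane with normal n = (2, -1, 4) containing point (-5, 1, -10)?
d = n·P = (2)(-5) + (-1)(1) + (4)(-10) = -51
Plane: 2x - y + 4z = -51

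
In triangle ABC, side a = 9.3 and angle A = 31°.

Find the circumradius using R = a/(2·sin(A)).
R = a/(2·sin(A)) = 9.3/(2·sin(31°))
R = 9.3/(2·0.515038) = 9.3/1.030076 = 9.028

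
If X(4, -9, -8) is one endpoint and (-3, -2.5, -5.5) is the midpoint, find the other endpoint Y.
Y = (2×(-3) - 4, 2×(-2.5) - (-9), 2×(-5.5) - (-8)) = (-10, 4, -3)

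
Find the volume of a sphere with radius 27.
Volume = (4/3) * pi * r³
Volume = (4/3) * pi * 27³
Volume = (4/3) * pi * 19683
Volume = 82447.96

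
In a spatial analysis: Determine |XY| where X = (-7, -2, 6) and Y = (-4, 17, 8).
d = √[(3)² + (19)² + (2)²] = √374 = 19.34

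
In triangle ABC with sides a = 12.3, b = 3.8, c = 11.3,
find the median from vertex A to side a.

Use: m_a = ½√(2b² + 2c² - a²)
m_a = ½√(2·3.8² + 2·11.3² - 12.3²)
m_a = ½√(28.88 + 255.38 - 151.29) = ½√132.97 = 5.766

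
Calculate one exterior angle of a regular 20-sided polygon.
Exterior angle of a regular n-gon = 360/n
Exterior angle = 360/20
Exterior angle = 18 degrees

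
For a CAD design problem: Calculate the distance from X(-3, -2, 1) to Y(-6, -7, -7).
d = √[(-3)² + (-5)² + (-8)²] = √98 = 9.899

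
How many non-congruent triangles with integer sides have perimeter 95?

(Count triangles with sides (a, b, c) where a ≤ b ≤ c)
With a ≤ b ≤ c and a + b + c = 95, the triangle inequality a + b > c gives c < 95/2, so c ≤ 47.
Iterate a from 1 to ⌊p/3⌋ = 31; for each a, b ranges from a to ⌊(p−a)/2⌋ with c = p − a − b, keeping only c ≥ b.
Triples: (1, 47, 47), (2, 46, 47), (3, 45, 47), …
Count = 200 triangles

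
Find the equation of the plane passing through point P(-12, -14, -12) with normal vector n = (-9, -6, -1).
d = n·P = (-9)(-12) + (-6)(-14) + (-1)(-12) = 204
Plane: -9x - 6y - z = 204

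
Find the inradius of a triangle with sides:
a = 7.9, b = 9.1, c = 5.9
s = (a+b+c)/2 = (7.9+9.1+5.9)/2 = 11.45
Area = √(s(s-a)(s-b)(s-c)) = √(11.45·3.55·2.35·5.55) = 23.0249
r = Area/s = 23.0249/11.45 = 2.011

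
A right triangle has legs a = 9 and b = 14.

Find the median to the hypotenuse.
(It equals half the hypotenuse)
Hypotenuse c = √(9² + 14²) = √277 = 16.6433
Median to hypotenuse = c/2 = 8.322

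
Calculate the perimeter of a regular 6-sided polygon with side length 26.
Perimeter = number of sides * side length
Perimeter = 6 * 26
Perimeter = 156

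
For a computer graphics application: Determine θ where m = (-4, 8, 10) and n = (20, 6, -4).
m·n = -72, |m|² = 180, |n|² = 452
cos θ = -72/√81360 ≈ -0.2524
θ ≈ 104.6°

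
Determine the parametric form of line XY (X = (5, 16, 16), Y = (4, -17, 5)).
Direction vector d = Y - X = (-1, -33, -11)
x = 5 - t, y = 16 - 33t, z = 16 - 11t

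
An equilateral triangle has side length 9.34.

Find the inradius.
For an equilateral triangle, r = s/(2√3) where s is the side.
r = 9.34/(2√3) = 9.34/3.464102 = 2.696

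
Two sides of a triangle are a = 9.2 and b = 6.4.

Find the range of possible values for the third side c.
By the triangle inequality: |a - b| < c < a + b
|9.2 - 6.4| < c < 9.2 + 6.4
2.8 < c < 15.6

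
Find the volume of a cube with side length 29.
Volume = s³
Volume = 29³
Volume = 24389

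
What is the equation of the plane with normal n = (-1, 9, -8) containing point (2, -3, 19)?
d = n·P = (-1)(2) + (9)(-3) + (-8)(19) = -181
Plane: -x + 9y - 8z = -181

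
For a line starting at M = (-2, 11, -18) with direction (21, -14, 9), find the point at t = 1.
P(1) = (-2 + 21(1), 11 + (-14)(1), -18 + 9(1)) = (19, -3, -9)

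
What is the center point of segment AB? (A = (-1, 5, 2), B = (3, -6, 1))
Midpoint = ((-1+3)/2, (5-6)/2, (2+1)/2) = (1, -0.5, 1.5)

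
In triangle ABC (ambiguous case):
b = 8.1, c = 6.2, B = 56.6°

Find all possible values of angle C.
sin(C)/c = sin(B)/b  →  sin(C) = c·sin(B)/b = 6.2·sin(56.6°)/8.1 = 0.639019
C₁ = arcsin(0.639019) = 39.72°,  C₂ = 180° - C₁ = 140.28°
Check C₂: A = 180° - 56.6° - 140.28° = -16.88° ≤ 0, rejected
C = 39.72° (one solution)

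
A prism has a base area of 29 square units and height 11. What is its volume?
Volume = base area * height
Volume = 29 * 11
Volume = 319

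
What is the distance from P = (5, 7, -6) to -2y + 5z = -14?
d = |0(5) + (-2)(7) + 5(-6) - (-14)| / √(0² + (-2)² + 5²) = 30/√29 = 5.571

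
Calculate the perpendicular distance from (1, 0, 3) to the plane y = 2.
d = |0(1) + 1(0) + 0(3) - (2)| / √(0² + 1² + 0²) = 2/√1 = 2.0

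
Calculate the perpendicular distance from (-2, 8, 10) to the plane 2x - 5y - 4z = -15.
d = |2(-2) + (-5)(8) + (-4)(10) - (-15)| / √(2² + (-5)² + (-4)²) = 69/√45 = 10.29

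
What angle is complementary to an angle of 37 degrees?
Complementary angles sum to 90 degrees.
Other angle = 90 - 37
Other angle = 53 degrees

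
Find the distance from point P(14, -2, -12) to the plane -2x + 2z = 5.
d = |(-2)(14) + 0(-2) + 2(-12) - (5)| / √((-2)² + 0² + 2²) = 57/√8 = 20.15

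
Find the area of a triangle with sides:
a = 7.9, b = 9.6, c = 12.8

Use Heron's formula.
s = (a+b+c)/2 = (7.9+9.6+12.8)/2 = 15.15
A = √(s(s-a)(s-b)(s-c)) = √(15.15·7.25·5.55·2.35)
A = √1432.56 = 37.85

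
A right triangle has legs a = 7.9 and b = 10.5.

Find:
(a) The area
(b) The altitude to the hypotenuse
(a) Area = ½ab = ½·7.9·10.5 = 41.475
(b) Hypotenuse c = √(7.9² + 10.5²) = √172.66 = 13.14
    Area = ½·c·h_c  →  h_c = 2·Area/c = 2·41.475/13.14 = 6.313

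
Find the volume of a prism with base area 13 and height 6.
Volume = base area * height
Volume = 13 * 6
Volume = 78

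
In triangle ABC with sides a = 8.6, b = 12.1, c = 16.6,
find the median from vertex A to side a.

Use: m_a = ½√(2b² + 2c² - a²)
m_a = ½√(2·12.1² + 2·16.6² - 8.6²)
m_a = ½√(292.82 + 551.12 - 73.96) = ½√769.98 = 13.87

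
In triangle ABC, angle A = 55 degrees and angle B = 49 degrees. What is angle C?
Sum of angles in a triangle = 180 degrees
Third angle = 180 - 55 - 49
Third angle = 76 degrees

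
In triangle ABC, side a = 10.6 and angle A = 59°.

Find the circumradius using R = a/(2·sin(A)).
R = a/(2·sin(A)) = 10.6/(2·sin(59°))
R = 10.6/(2·0.857167) = 10.6/1.714335 = 6.183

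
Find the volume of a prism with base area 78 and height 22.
Volume = base area * height
Volume = 78 * 22
Volume = 1716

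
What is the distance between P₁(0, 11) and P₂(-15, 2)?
Using the distance formula: d = sqrt((x₂-x₁)² + (y₂-y₁)²)
dx = (-15) - 0 = -15
dy = 2 - 11 = -9
d = sqrt((-15)² + (-9)²) = sqrt(225 + 81) = sqrt(306) = 17.49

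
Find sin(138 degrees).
sin(138 degrees) = 0.6691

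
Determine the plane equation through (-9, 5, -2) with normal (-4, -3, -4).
d = n·P = (-4)(-9) + (-3)(5) + (-4)(-2) = 29
Plane: -4x - 3y - 4z = 29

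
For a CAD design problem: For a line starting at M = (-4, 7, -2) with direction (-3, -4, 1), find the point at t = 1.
P(1) = (-4 + (-3)(1), 7 + (-4)(1), -2 + 1(1)) = (-7, 3, -1)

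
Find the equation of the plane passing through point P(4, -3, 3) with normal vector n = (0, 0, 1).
d = n·P = (0)(4) + (0)(-3) + (1)(3) = 3
Plane: z = 3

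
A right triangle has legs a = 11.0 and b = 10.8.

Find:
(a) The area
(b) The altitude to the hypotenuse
(a) Area = ½ab = ½·11.0·10.8 = 59.4
(b) Hypotenuse c = √(11.0² + 10.8²) = √237.64 = 15.4156
    Area = ½·c·h_c  →  h_c = 2·Area/c = 2·59.4/15.4156 = 7.706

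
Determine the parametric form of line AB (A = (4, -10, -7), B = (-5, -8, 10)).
Direction vector d = B - A = (-9, 2, 17)
x = 4 - 9t, y = -10 + 2t, z = -7 + 17t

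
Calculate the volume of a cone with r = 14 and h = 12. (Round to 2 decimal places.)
Volume = (1/3) * pi * r² * h
Volume = (1/3) * pi * 14² * 12
Volume = (1/3) * pi * 196 * 12
Volume = (1/3) * pi * 2352
Volume = 2463.01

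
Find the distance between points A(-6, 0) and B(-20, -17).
Using the distance formula: d = sqrt((x₂-x₁)² + (y₂-y₁)²)
dx = (-20) - (-6) = -14
dy = (-17) - 0 = -17
d = sqrt((-14)² + (-17)²) = sqrt(196 + 289) = sqrt(485) = 22.02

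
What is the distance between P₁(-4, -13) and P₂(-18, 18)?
Using the distance formula: d = sqrt((x₂-x₁)² + (y₂-y₁)²)
dx = (-18) - (-4) = -14
dy = 18 - (-13) = 31
d = sqrt((-14)² + 31²) = sqrt(196 + 961) = sqrt(1157) = 34.01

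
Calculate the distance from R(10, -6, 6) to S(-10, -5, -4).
d = √[(-20)² + (1)² + (-10)²] = √501 = 22.38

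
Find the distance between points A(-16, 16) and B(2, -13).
Using the distance formula: d = sqrt((x₂-x₁)² + (y₂-y₁)²)
dx = 2 - (-16) = 18
dy = (-13) - 16 = -29
d = sqrt(18² + (-29)²) = sqrt(324 + 841) = sqrt(1165) = 34.13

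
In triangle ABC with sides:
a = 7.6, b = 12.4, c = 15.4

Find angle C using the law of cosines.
cos(C) = (a² + b² - c²)/(2ab)
cos(C) = (7.6² + 12.4² - 15.4²)/(2·7.6·12.4) = -25.64/188.48 = -0.136036
C = arccos(-0.136036) = 97.82°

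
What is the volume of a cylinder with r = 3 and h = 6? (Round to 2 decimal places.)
Volume = pi * r² * h
Volume = pi * 3² * 6
Volume = pi * 9 * 6
Volume = pi * 54
Volume = 169.65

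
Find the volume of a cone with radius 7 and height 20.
Volume = (1/3) * pi * r² * h
Volume = (1/3) * pi * 7² * 20
Volume = (1/3) * pi * 49 * 20
Volume = (1/3) * pi * 980
Volume = 1026.25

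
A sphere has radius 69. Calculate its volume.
Volume = (4/3) * pi * r³
Volume = (4/3) * pi * 69³
Volume = (4/3) * pi * 328509
Volume = 1376055.28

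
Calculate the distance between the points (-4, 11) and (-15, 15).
Using the distance formula: d = sqrt((x₂-x₁)² + (y₂-y₁)²)
dx = (-15) - (-4) = -11
dy = 15 - 11 = 4
d = sqrt((-11)² + 4²) = sqrt(121 + 16) = sqrt(137) = 11.70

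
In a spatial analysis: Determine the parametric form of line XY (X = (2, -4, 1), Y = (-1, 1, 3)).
Direction vector d = Y - X = (-3, 5, 2)
x = 2 - 3t, y = -4 + 5t, z = 1 + 2t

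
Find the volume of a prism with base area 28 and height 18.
Volume = base area * height
Volume = 28 * 18
Volume = 504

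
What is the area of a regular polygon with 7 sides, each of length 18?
For a regular 7-gon with side length s = 18:
Apothem a = s / (2*tan(pi/7)) = 18 / (2*tan(pi/7)) ≈ 18.6887
Perimeter P = 7 * 18 = 126
Area = (1/2) * P * a = (1/2) * 126 * 18.6887 = 1177.39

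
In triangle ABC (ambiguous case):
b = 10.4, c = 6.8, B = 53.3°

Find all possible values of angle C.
sin(C)/c = sin(B)/b  →  sin(C) = c·sin(B)/b = 6.8·sin(53.3°)/10.4 = 0.524238
C₁ = arcsin(0.524238) = 31.62°,  C₂ = 180° - C₁ = 148.38°
Check C₂: A = 180° - 53.3° - 148.38° = -21.68° ≤ 0, rejected
C = 31.62° (one solution)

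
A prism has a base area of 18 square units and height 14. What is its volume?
Volume = base area * height
Volume = 18 * 14
Volume = 252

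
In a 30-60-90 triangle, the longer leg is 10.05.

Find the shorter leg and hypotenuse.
In a 30-60-90 triangle, sides are in ratio 1 : √3 : 2.
Long leg = short leg·√3  →  short leg = 10.05/√3 = 5.802
Hypotenuse = 2·(short leg) = 2·10.05/√3 = 11.6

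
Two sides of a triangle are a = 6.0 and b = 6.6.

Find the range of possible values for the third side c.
By the triangle inequality: |a - b| < c < a + b
|6.0 - 6.6| < c < 6.0 + 6.6
0.6 < c < 12.6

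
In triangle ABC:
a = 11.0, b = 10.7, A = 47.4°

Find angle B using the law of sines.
sin(B)/b = sin(A)/a
sin(B) = b·sin(A)/a = 10.7·sin(47.4°)/11.0 = 0.716022
B = arcsin(0.716022) = 45.73°  (b ≤ a, so B ≤ A and the acute solution is unique)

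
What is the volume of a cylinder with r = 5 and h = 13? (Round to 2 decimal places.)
Volume = pi * r² * h
Volume = pi * 5² * 13
Volume = pi * 25 * 13
Volume = pi * 325
Volume = 1021.02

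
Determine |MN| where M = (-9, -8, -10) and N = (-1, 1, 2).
d = √[(8)² + (9)² + (12)²] = √289 = 17.0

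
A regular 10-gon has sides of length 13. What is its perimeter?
Perimeter = number of sides * side length
Perimeter = 10 * 13
Perimeter = 130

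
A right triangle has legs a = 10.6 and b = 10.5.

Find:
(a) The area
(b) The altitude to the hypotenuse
(a) Area = ½ab = ½·10.6·10.5 = 55.65
(b) Hypotenuse c = √(10.6² + 10.5²) = √222.61 = 14.9201
    Area = ½·c·h_c  →  h_c = 2·Area/c = 2·55.65/14.9201 = 7.46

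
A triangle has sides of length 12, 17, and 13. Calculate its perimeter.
Perimeter = sum of all sides
Perimeter = 12 + 17 + 13
Perimeter = 42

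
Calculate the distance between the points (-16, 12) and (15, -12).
Using the distance formula: d = sqrt((x₂-x₁)² + (y₂-y₁)²)
dx = 15 - (-16) = 31
dy = (-12) - 12 = -24
d = sqrt(31² + (-24)²) = sqrt(961 + 576) = sqrt(1537) = 39.20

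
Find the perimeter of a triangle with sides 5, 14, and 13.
Perimeter = sum of all sides
Perimeter = 5 + 14 + 13
Perimeter = 32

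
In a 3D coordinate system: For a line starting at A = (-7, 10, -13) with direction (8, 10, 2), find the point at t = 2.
P(2) = (-7 + 8(2), 10 + 10(2), -13 + 2(2)) = (9, 30, -9)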